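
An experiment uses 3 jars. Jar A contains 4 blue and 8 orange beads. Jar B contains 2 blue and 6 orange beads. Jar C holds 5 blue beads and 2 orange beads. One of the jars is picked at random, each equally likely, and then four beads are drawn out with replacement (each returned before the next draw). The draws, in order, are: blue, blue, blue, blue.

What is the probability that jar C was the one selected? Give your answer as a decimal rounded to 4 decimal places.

Under each hypothesis, the probability of the observed sequence is: P(data | jar A) = (4/12)(4/12)(4/12)(4/12) = 0.012346; P(data | jar B) = (2/8)(2/8)(2/8)(2/8) = 0.0039062; P(data | jar C) = (5/7)(5/7)(5/7)(5/7) = 0.26031.
The prior-weighted likelihoods are 1/3 · 0.012346 = 0.0041152, 1/3 · 0.0039062 = 0.0013021, 1/3 · 0.26031 = 0.086769; summing to 0.092187.
Therefore the posterior P(jar C | data) = (0.086769) / (0.092187) = 0.94124.

0.9412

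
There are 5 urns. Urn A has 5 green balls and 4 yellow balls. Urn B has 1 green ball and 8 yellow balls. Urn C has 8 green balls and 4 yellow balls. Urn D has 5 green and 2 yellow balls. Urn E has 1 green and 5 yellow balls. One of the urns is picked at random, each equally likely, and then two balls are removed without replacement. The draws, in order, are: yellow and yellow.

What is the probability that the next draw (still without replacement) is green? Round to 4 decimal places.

Under each hypothesis, the probability of the observed sequence is: P(data | urn A) = (4/9)(3/8) = 0.16667; P(data | urn B) = (8/9)(7/8) = 0.77778; P(data | urn C) = (4/12)(3/11) = 0.090909; P(data | urn D) = (2/7)(1/6) = 0.047619; P(data | urn E) = (5/6)(4/5) = 0.66667.
Weighting by the prior gives 1/5 · 0.16667 = 0.033333, 1/5 · 0.77778 = 0.15556, 1/5 · 0.090909 = 0.018182, 1/5 · 0.047619 = 0.0095238, 1/5 · 0.66667 = 0.13333; summing to 0.34993.
Normalising, the posterior is P(urn A | data) = 0.095258, P(urn B | data) = 0.44454, P(urn C | data) = 0.051959, P(urn D | data) = 0.027216, P(urn E | data) = 0.38103.
So P(green next | data) = Σ P(green next | H) P(H | data) = (5/7)(0.095258) + (1/7)(0.44454) + (4/5)(0.051959) + (1)(0.027216) + (1/4)(0.38103) = 0.29559.

0.2956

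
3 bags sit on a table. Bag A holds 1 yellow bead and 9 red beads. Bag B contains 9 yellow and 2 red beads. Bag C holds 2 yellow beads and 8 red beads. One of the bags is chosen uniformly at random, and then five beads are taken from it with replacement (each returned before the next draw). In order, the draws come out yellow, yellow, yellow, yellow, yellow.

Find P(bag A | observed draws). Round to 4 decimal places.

0.0000

The likelihood of the observed sequence under each hypothesis: P(data | bag A) = (1/10)(1/10)(1/10)(1/10)(1/10) = 1e-05; P(data | bag B) = (9/11)(9/11)(9/11)(9/11)(9/11) = 0.36665; P(data | bag C) = (2/10)(2/10)(2/10)(2/10)(2/10) = 0.00032.
Weighting by the prior gives 1/3 · 1e-05 = 3.3333e-06, 1/3 · 0.36665 = 0.12222, 1/3 · 0.00032 = 0.00010667; summing to 0.12233.
Hence P(bag A | data) = (3.3333e-06) / (0.12233) = 2.725e-05.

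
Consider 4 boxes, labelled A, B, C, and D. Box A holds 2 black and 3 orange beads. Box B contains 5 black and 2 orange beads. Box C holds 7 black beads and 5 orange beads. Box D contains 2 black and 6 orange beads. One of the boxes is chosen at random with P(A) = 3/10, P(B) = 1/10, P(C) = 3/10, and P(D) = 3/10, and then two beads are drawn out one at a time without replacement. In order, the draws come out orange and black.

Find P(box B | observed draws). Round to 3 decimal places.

0.092

For each hypothesis, P(data | H) works out to: P(data | box A) = (3/5)(2/4) = 0.3; P(data | box B) = (2/7)(5/6) = 0.2381; P(data | box C) = (5/12)(7/11) = 0.26515; P(data | box D) = (6/8)(2/7) = 0.21429.
Weighting by the prior gives 3/10 · 0.3 = 0.09, 1/10 · 0.2381 = 0.02381, 3/10 · 0.26515 = 0.079545, 3/10 · 0.21429 = 0.064286; these sum to 0.25764.
Therefore the posterior P(box B | data) = (0.02381) / (0.25764) = 0.092414.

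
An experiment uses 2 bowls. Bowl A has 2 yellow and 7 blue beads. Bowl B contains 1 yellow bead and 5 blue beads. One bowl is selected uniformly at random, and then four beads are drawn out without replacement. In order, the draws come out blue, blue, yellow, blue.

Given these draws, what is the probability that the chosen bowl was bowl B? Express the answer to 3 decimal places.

Under each hypothesis, the probability of the observed sequence is: P(data | bowl A) = (7/9)(6/8)(2/7)(5/6) = 5/36; P(data | bowl B) = (5/6)(4/5)(1/4)(3/3) = 1/6.
Weighting by the prior gives 1/2 · 5/36 = 5/72, 1/2 · 1/6 = 1/12; summing to 11/72.
By Bayes' rule, P(bowl B | data) = (1/12) / (11/72) = 6/11.

0.545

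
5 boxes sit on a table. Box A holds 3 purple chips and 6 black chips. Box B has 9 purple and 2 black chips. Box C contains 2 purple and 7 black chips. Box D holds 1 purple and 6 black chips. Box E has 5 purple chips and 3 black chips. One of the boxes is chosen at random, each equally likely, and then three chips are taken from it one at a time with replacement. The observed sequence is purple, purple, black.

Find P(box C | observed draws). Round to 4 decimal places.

Compute the likelihood of the observed sequence for each case: P(data | box A) = (3/9)(3/9)(6/9) = 0.074074; P(data | box B) = (9/11)(9/11)(2/11) = 0.12171; P(data | box C) = (2/9)(2/9)(7/9) = 0.038409; P(data | box D) = (1/7)(1/7)(6/7) = 0.017493; P(data | box E) = (5/8)(5/8)(3/8) = 0.14648.
Weighting by the prior gives 1/5 · 0.074074 = 0.014815, 1/5 · 0.12171 = 0.024343, 1/5 · 0.038409 = 0.0076818, 1/5 · 0.017493 = 0.0034985, 1/5 · 0.14648 = 0.029297; summing to 0.079635.
So P(box C | data) = (0.0076818) / (0.079635) = 0.096463.

0.0965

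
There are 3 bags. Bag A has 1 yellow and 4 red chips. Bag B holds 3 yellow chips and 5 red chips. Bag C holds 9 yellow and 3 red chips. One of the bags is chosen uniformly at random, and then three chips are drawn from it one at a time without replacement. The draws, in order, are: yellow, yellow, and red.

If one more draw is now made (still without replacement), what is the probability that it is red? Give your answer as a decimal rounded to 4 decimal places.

0.4262

Under each hypothesis, the probability of the observed sequence is: P(data | bag A) = (1/5)(0/4) = 0; P(data | bag B) = (3/8)(2/7)(5/6) = 0.089286; P(data | bag C) = (9/12)(8/11)(3/10) = 0.16364.
Multiplying each by its prior: 1/3 · 0 = 0, 1/3 · 0.089286 = 0.029762, 1/3 · 0.16364 = 0.054545; summing to 0.084307.
Normalising, the posterior is P(bag A | data) = 0, P(bag B | data) = 0.35302, P(bag C | data) = 0.64698.
The predictive probability is P(red next | data) = (4/5)(0.35302) + (2/9)(0.64698) = 0.42619.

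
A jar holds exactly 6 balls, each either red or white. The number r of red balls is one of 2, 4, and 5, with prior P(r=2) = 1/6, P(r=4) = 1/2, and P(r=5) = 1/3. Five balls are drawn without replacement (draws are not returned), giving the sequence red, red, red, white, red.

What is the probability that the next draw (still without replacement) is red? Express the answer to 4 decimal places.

Compute the likelihood of the observed sequence for each case: P(data | r = 2) = (2/6)(1/5)(0/4) = 0; P(data | r = 4) = (4/6)(3/5)(2/4)(2/3)(1/2) = 1/15; P(data | r = 5) = (5/6)(4/5)(3/4)(1/3)(2/2) = 1/6.
Multiplying each by its prior: 1/6 · 0 = 0, 1/2 · 1/15 = 1/30, 1/3 · 1/6 = 1/18; summing to 4/45.
The posterior is then P(r = 2 | data) = 0, P(r = 4 | data) = 3/8, P(r = 5 | data) = 5/8.
The predictive probability is P(red next | data) = (0)(3/8) + (1)(5/8) = 5/8.

0.6250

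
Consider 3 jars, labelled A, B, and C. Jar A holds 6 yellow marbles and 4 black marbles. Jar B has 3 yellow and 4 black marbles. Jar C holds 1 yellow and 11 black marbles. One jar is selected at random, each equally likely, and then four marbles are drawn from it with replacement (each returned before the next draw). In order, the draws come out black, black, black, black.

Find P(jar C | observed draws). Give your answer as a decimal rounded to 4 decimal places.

0.8423

The likelihood of the observed sequence under each hypothesis: P(data | jar A) = (4/10)(4/10)(4/10)(4/10) = 0.0256; P(data | jar B) = (4/7)(4/7)(4/7)(4/7) = 0.10662; P(data | jar C) = (11/12)(11/12)(11/12)(11/12) = 0.70607.
Multiplying each by its prior: 1/3 · 0.0256 = 0.0085333, 1/3 · 0.10662 = 0.035541, 1/3 · 0.70607 = 0.23536; summing to 0.27943.
By Bayes' rule, P(jar C | data) = (0.23536) / (0.27943) = 0.84227.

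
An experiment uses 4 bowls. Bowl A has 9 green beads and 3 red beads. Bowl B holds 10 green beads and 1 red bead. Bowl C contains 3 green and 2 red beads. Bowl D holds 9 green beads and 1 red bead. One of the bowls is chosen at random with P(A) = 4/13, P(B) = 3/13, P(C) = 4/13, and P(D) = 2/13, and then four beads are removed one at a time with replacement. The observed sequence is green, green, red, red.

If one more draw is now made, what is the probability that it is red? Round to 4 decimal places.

0.3208

Compute the likelihood of the observed sequence for each case: P(data | bowl A) = (9/12)(9/12)(3/12)(3/12) = 0.035156; P(data | bowl B) = (10/11)(10/11)(1/11)(1/11) = 0.0068301; P(data | bowl C) = (3/5)(3/5)(2/5)(2/5) = 0.0576; P(data | bowl D) = (9/10)(9/10)(1/10)(1/10) = 0.0081.
Multiplying each by its prior: 4/13 · 0.035156 = 0.010817, 3/13 · 0.0068301 = 0.0015762, 4/13 · 0.0576 = 0.017723, 2/13 · 0.0081 = 0.0012462; summing to 0.031363.
The posterior is then P(bowl A | data) = 0.34491, P(bowl B | data) = 0.050257, P(bowl C | data) = 0.5651, P(bowl D | data) = 0.039734.
Averaging over the posterior, P(red next | data) = (1/4)(0.34491) + (1/11)(0.050257) + (2/5)(0.5651) + (1/10)(0.039734) = 0.32081.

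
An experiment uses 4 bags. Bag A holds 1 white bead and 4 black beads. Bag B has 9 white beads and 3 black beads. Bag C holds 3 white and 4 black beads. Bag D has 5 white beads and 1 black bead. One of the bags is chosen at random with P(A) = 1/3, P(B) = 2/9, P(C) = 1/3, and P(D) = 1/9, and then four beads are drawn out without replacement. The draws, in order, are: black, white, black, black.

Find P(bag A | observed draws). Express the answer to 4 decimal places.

0.6927

For each hypothesis, P(data | H) works out to: P(data | bag A) = (4/5)(1/4)(3/3)(2/2) = 0.2; P(data | bag B) = (3/12)(9/11)(2/10)(1/9) = 0.0045455; P(data | bag C) = (4/7)(3/6)(3/5)(2/4) = 0.085714; P(data | bag D) = (1/6)(5/5)(0/4) = 0.
The prior-weighted likelihoods are 1/3 · 0.2 = 0.066667, 2/9 · 0.0045455 = 0.0010101, 1/3 · 0.085714 = 0.028571, 1/9 · 0 = 0; these sum to 0.096248.
Hence P(bag A | data) = (0.066667) / (0.096248) = 0.69265.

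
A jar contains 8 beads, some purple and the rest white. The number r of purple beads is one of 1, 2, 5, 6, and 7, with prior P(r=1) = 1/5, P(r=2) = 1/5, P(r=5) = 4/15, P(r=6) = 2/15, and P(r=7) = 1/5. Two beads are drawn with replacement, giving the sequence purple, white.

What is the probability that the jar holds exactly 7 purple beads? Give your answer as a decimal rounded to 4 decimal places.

0.1296

The likelihood of the observed sequence under each hypothesis: P(data | r = 1) = (1/8)(7/8) = 7/64; P(data | r = 2) = (2/8)(6/8) = 3/16; P(data | r = 5) = (5/8)(3/8) = 15/64; P(data | r = 6) = (6/8)(2/8) = 3/16; P(data | r = 7) = (7/8)(1/8) = 7/64.
The prior-weighted likelihoods are 1/5 · 7/64 = 7/320, 1/5 · 3/16 = 3/80, 4/15 · 15/64 = 1/16, 2/15 · 3/16 = 1/40, 1/5 · 7/64 = 7/320; summing to 27/160.
Therefore the posterior P(r = 7 | data) = (7/320) / (27/160) = 7/54.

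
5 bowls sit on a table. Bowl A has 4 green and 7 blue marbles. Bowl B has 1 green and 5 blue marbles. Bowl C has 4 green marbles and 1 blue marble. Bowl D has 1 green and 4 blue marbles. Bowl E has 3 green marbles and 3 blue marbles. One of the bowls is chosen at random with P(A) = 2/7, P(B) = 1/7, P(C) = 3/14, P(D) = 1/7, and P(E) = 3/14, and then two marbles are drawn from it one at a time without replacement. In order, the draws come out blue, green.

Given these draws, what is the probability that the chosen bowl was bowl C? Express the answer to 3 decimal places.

0.185

For each hypothesis, P(data | H) works out to: P(data | bowl A) = (7/11)(4/10) = 0.25455; P(data | bowl B) = (5/6)(1/5) = 0.16667; P(data | bowl C) = (1/5)(4/4) = 0.2; P(data | bowl D) = (4/5)(1/4) = 0.2; P(data | bowl E) = (3/6)(3/5) = 0.3.
Weighting by the prior gives 2/7 · 0.25455 = 0.072727, 1/7 · 0.16667 = 0.02381, 3/14 · 0.2 = 0.042857, 1/7 · 0.2 = 0.028571, 3/14 · 0.3 = 0.064286; with total 0.23225.
Hence P(bowl C | data) = (0.042857) / (0.23225) = 0.18453.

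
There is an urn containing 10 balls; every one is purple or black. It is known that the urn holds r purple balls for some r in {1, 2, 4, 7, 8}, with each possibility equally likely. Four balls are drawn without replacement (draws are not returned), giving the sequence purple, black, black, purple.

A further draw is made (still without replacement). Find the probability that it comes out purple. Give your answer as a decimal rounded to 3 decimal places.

Compute the likelihood of the observed sequence for each case: P(data | r = 1) = (1/10)(9/9)(8/8)(0/7) = 0; P(data | r = 2) = (2/10)(8/9)(7/8)(1/7) = 0.022222; P(data | r = 4) = (4/10)(6/9)(5/8)(3/7) = 0.071429; P(data | r = 7) = (7/10)(3/9)(2/8)(6/7) = 0.05; P(data | r = 8) = (8/10)(2/9)(1/8)(7/7) = 0.022222.
Weighting by the prior gives 1/5 · 0 = 0, 1/5 · 0.022222 = 0.0044444, 1/5 · 0.071429 = 0.014286, 1/5 · 0.05 = 0.01, 1/5 · 0.022222 = 0.0044444; summing to 0.033175.
Normalising, the posterior is P(r = 1 | data) = 0, P(r = 2 | data) = 0.13397, P(r = 4 | data) = 0.43062, P(r = 7 | data) = 0.30144, P(r = 8 | data) = 0.13397.
Averaging over the posterior, P(purple next | data) = (0)(0.13397) + (1/3)(0.43062) + (5/6)(0.30144) + (1)(0.13397) = 0.52871.

0.529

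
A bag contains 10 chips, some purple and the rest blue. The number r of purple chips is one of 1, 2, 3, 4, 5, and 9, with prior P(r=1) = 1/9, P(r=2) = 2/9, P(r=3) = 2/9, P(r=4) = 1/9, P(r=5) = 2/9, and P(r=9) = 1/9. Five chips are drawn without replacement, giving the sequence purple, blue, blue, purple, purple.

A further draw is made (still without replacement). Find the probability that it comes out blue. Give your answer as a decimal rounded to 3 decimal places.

Compute the likelihood of the observed sequence for each case: P(data | r = 1) = (1/10)(9/9)(8/8)(0/7) = 0; P(data | r = 2) = (2/10)(8/9)(7/8)(1/7)(0/6) = 0; P(data | r = 3) = (3/10)(7/9)(6/8)(2/7)(1/6) = 0.0083333; P(data | r = 4) = (4/10)(6/9)(5/8)(3/7)(2/6) = 0.02381; P(data | r = 5) = (5/10)(5/9)(4/8)(4/7)(3/6) = 0.039683; P(data | r = 9) = (9/10)(1/9)(0/8) = 0.
Weighting by the prior gives 1/9 · 0 = 0, 2/9 · 0 = 0, 2/9 · 0.0083333 = 0.0018519, 1/9 · 0.02381 = 0.0026455, 2/9 · 0.039683 = 0.0088183, 1/9 · 0 = 0; summing to 0.013316.
Normalising, the posterior is P(r = 1 | data) = 0, P(r = 2 | data) = 0, P(r = 3 | data) = 0.13907, P(r = 4 | data) = 0.19868, P(r = 5 | data) = 0.66225, P(r = 9 | data) = 0.
So P(blue next | data) = Σ P(blue next | H) P(H | data) = (1)(0.13907) + (4/5)(0.19868) + (3/5)(0.66225) = 0.69536.

0.695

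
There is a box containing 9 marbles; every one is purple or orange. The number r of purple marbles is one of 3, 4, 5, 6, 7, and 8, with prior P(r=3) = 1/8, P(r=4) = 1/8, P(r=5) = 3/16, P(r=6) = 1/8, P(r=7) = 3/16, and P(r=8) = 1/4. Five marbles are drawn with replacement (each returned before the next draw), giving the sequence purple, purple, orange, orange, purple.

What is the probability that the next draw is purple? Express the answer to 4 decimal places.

For each hypothesis, P(data | H) works out to: P(data | r = 3) = (3/9)(3/9)(6/9)(6/9)(3/9) = 0.016461; P(data | r = 4) = (4/9)(4/9)(5/9)(5/9)(4/9) = 0.027096; P(data | r = 5) = (5/9)(5/9)(4/9)(4/9)(5/9) = 0.03387; P(data | r = 6) = (6/9)(6/9)(3/9)(3/9)(6/9) = 0.032922; P(data | r = 7) = (7/9)(7/9)(2/9)(2/9)(7/9) = 0.023235; P(data | r = 8) = (8/9)(8/9)(1/9)(1/9)(8/9) = 0.0086708.
The prior-weighted likelihoods are 1/8 · 0.016461 = 0.0020576, 1/8 · 0.027096 = 0.003387, 3/16 · 0.03387 = 0.0063507, 1/8 · 0.032922 = 0.0041152, 3/16 · 0.023235 = 0.0043566, 1/4 · 0.0086708 = 0.0021677; these sum to 0.022435.
Normalising, the posterior is P(r = 3 | data) = 0.091715, P(r = 4 | data) = 0.15097, P(r = 5 | data) = 0.28307, P(r = 6 | data) = 0.18343, P(r = 7 | data) = 0.19419, P(r = 8 | data) = 0.096622.
Averaging over the posterior, P(purple next | data) = (1/3)(0.091715) + (4/9)(0.15097) + (5/9)(0.28307) + (2/3)(0.18343) + (7/9)(0.19419) + (8/9)(0.096622) = 0.61414.

0.6141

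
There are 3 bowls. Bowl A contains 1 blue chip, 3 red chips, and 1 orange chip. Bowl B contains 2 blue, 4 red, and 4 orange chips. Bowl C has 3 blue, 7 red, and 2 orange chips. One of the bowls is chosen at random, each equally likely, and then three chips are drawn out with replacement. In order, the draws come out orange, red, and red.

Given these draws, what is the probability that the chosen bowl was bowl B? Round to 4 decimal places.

0.3321

Under each hypothesis, the probability of the observed sequence is: P(data | bowl A) = (1/5)(3/5)(3/5) = 0.072; P(data | bowl B) = (4/10)(4/10)(4/10) = 0.064; P(data | bowl C) = (2/12)(7/12)(7/12) = 0.056713.
Weighting by the prior gives 1/3 · 0.072 = 0.024, 1/3 · 0.064 = 0.021333, 1/3 · 0.056713 = 0.018904; summing to 0.064238.
Hence P(bowl B | data) = (0.021333) / (0.064238) = 0.3321.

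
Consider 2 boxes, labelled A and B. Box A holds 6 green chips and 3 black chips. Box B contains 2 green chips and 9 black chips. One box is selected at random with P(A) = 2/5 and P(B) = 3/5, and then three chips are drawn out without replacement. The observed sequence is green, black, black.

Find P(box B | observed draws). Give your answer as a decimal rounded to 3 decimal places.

0.753

The likelihood of the observed sequence under each hypothesis: P(data | box A) = (6/9)(3/8)(2/7) = 0.071429; P(data | box B) = (2/11)(9/10)(8/9) = 0.14545.
The prior-weighted likelihoods are 2/5 · 0.071429 = 0.028571, 3/5 · 0.14545 = 0.087273; summing to 0.11584.
Hence P(box B | data) = (0.087273) / (0.11584) = 0.75336.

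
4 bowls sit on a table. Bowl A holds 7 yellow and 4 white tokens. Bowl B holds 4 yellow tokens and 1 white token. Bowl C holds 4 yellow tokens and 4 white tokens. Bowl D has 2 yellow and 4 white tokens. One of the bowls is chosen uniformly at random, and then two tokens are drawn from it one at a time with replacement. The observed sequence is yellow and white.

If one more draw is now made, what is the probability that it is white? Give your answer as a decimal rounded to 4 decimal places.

0.4508

Compute the likelihood of the observed sequence for each case: P(data | bowl A) = (7/11)(4/11) = 0.2314; P(data | bowl B) = (4/5)(1/5) = 0.16; P(data | bowl C) = (4/8)(4/8) = 0.25; P(data | bowl D) = (2/6)(4/6) = 0.22222.
Weighting by the prior gives 1/4 · 0.2314 = 0.057851, 1/4 · 0.16 = 0.04, 1/4 · 0.25 = 0.0625, 1/4 · 0.22222 = 0.055556; summing to 0.21591.
Normalising, the posterior is P(bowl A | data) = 0.26795, P(bowl B | data) = 0.18527, P(bowl C | data) = 0.28948, P(bowl D | data) = 0.25731.
Averaging over the posterior, P(white next | data) = (4/11)(0.26795) + (1/5)(0.18527) + (1/2)(0.28948) + (2/3)(0.25731) = 0.45077.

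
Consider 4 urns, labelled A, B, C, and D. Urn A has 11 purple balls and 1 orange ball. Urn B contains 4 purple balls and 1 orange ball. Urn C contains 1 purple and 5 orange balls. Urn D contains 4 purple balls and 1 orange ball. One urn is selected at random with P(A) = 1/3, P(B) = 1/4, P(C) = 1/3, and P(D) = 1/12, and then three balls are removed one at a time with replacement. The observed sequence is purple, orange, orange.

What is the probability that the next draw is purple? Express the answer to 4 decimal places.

Under each hypothesis, the probability of the observed sequence is: P(data | urn A) = (11/12)(1/12)(1/12) = 0.0063657; P(data | urn B) = (4/5)(1/5)(1/5) = 0.032; P(data | urn C) = (1/6)(5/6)(5/6) = 0.11574; P(data | urn D) = (4/5)(1/5)(1/5) = 0.032.
Weighting by the prior gives 1/3 · 0.0063657 = 0.0021219, 1/4 · 0.032 = 0.008, 1/3 · 0.11574 = 0.03858, 1/12 · 0.032 = 0.0026667; summing to 0.051369.
The posterior is then P(urn A | data) = 0.041307, P(urn B | data) = 0.15574, P(urn C | data) = 0.75104, P(urn D | data) = 0.051912.
Averaging over the posterior, P(purple next | data) = (11/12)(0.041307) + (4/5)(0.15574) + (1/6)(0.75104) + (4/5)(0.051912) = 0.32916.

0.3292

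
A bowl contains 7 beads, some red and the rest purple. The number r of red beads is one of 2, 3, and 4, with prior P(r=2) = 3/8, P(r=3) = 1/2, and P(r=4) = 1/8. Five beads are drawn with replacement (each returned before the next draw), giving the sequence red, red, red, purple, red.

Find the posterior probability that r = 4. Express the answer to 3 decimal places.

0.333

The likelihood of the observed sequence under each hypothesis: P(data | r = 2) = (2/7)(2/7)(2/7)(5/7)(2/7) = 0.0047599; P(data | r = 3) = (3/7)(3/7)(3/7)(4/7)(3/7) = 0.019278; P(data | r = 4) = (4/7)(4/7)(4/7)(3/7)(4/7) = 0.045695.
Weighting by the prior gives 3/8 · 0.0047599 = 0.001785, 1/2 · 0.019278 = 0.0096388, 1/8 · 0.045695 = 0.0057119; these sum to 0.017136.
Hence P(r = 4 | data) = (0.0057119) / (0.017136) = 0.33333.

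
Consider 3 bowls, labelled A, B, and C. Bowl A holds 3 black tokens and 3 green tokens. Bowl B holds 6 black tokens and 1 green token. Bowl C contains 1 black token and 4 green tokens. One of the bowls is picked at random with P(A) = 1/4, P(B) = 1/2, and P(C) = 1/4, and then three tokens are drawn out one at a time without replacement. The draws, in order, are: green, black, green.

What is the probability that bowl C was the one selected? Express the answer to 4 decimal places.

0.5714

Compute the likelihood of the observed sequence for each case: P(data | bowl A) = (3/6)(3/5)(2/4) = 3/20; P(data | bowl B) = (1/7)(6/6)(0/5) = 0; P(data | bowl C) = (4/5)(1/4)(3/3) = 1/5.
Weighting by the prior gives 1/4 · 3/20 = 3/80, 1/2 · 0 = 0, 1/4 · 1/5 = 1/20; these sum to 7/80.
By Bayes' rule, P(bowl C | data) = (1/20) / (7/80) = 4/7.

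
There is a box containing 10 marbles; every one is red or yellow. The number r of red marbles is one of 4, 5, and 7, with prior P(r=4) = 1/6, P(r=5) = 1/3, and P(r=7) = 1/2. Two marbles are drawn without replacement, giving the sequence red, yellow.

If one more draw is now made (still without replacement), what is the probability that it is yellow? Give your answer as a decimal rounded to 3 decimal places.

Compute the likelihood of the observed sequence for each case: P(data | r = 4) = (4/10)(6/9) = 4/15; P(data | r = 5) = (5/10)(5/9) = 5/18; P(data | r = 7) = (7/10)(3/9) = 7/30.
Weighting by the prior gives 1/6 · 4/15 = 2/45, 1/3 · 5/18 = 5/54, 1/2 · 7/30 = 7/60; summing to 137/540.
Normalising, the posterior is P(r = 4 | data) = 24/137, P(r = 5 | data) = 50/137, P(r = 7 | data) = 63/137.
So P(yellow next | data) = Σ P(yellow next | H) P(H | data) = (5/8)(24/137) + (1/2)(50/137) + (1/4)(63/137) = 223/548.

0.407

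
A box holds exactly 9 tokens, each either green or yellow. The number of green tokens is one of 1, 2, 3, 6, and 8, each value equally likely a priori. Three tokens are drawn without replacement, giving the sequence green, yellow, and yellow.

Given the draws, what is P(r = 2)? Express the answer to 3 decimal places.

0.316

Compute the likelihood of the observed sequence for each case: P(data | r = 1) = (1/9)(8/8)(7/7) = 1/9; P(data | r = 2) = (2/9)(7/8)(6/7) = 1/6; P(data | r = 3) = (3/9)(6/8)(5/7) = 5/28; P(data | r = 6) = (6/9)(3/8)(2/7) = 1/14; P(data | r = 8) = (8/9)(1/8)(0/7) = 0.
The prior-weighted likelihoods are 1/5 · 1/9 = 1/45, 1/5 · 1/6 = 1/30, 1/5 · 5/28 = 1/28, 1/5 · 1/14 = 1/70, 1/5 · 0 = 0; these sum to 19/180.
Therefore the posterior P(r = 2 | data) = (1/30) / (19/180) = 6/19.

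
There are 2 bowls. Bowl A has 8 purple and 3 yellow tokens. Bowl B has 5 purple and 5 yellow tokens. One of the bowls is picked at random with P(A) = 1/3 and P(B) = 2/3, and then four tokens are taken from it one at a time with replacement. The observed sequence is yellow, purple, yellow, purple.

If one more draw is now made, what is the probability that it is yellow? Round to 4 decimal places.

0.4456

For each hypothesis, P(data | H) works out to: P(data | bowl A) = (3/11)(8/11)(3/11)(8/11) = 0.039342; P(data | bowl B) = (5/10)(5/10)(5/10)(5/10) = 0.0625.
Weighting by the prior gives 1/3 · 0.039342 = 0.013114, 2/3 · 0.0625 = 0.041667; these sum to 0.054781.
Dividing through by the total gives posterior P(bowl A | data) = 0.23939, P(bowl B | data) = 0.76061.
The predictive probability is P(yellow next | data) = (3/11)(0.23939) + (1/2)(0.76061) = 0.44559.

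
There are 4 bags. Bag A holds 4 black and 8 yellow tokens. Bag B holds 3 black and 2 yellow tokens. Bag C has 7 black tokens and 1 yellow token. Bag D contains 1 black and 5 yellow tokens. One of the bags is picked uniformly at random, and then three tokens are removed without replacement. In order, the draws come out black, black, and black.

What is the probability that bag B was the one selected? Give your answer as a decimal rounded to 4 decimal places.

The likelihood of the observed sequence under each hypothesis: P(data | bag A) = (4/12)(3/11)(2/10) = 0.018182; P(data | bag B) = (3/5)(2/4)(1/3) = 0.1; P(data | bag C) = (7/8)(6/7)(5/6) = 0.625; P(data | bag D) = (1/6)(0/5) = 0.
Multiplying each by its prior: 1/4 · 0.018182 = 0.0045455, 1/4 · 0.1 = 0.025, 1/4 · 0.625 = 0.15625, 1/4 · 0 = 0; with total 0.1858.
By Bayes' rule, P(bag B | data) = (0.025) / (0.1858) = 0.13456.

0.1346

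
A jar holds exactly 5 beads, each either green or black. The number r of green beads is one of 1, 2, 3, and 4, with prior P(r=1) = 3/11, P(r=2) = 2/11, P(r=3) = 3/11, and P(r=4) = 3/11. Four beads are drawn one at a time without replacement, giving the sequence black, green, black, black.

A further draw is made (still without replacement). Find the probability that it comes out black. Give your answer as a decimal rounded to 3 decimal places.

Under each hypothesis, the probability of the observed sequence is: P(data | r = 1) = (4/5)(1/4)(3/3)(2/2) = 1/5; P(data | r = 2) = (3/5)(2/4)(2/3)(1/2) = 1/10; P(data | r = 3) = (2/5)(3/4)(1/3)(0/2) = 0; P(data | r = 4) = (1/5)(4/4)(0/3) = 0.
Weighting by the prior gives 3/11 · 1/5 = 3/55, 2/11 · 1/10 = 1/55, 3/11 · 0 = 0, 3/11 · 0 = 0; these sum to 4/55.
The posterior is then P(r = 1 | data) = 3/4, P(r = 2 | data) = 1/4, P(r = 3 | data) = 0, P(r = 4 | data) = 0.
Averaging over the posterior, P(black next | data) = (1)(3/4) + (0)(1/4) = 3/4.

0.750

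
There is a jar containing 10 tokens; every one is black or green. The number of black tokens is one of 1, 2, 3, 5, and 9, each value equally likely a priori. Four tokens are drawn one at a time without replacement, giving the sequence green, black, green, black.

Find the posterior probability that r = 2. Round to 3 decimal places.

For each hypothesis, P(data | H) works out to: P(data | r = 1) = (9/10)(1/9)(8/8)(0/7) = 0; P(data | r = 2) = (8/10)(2/9)(7/8)(1/7) = 0.022222; P(data | r = 3) = (7/10)(3/9)(6/8)(2/7) = 0.05; P(data | r = 5) = (5/10)(5/9)(4/8)(4/7) = 0.079365; P(data | r = 9) = (1/10)(9/9)(0/8) = 0.
Weighting by the prior gives 1/5 · 0 = 0, 1/5 · 0.022222 = 0.0044444, 1/5 · 0.05 = 0.01, 1/5 · 0.079365 = 0.015873, 1/5 · 0 = 0; these sum to 0.030317.
Therefore the posterior P(r = 2 | data) = (0.0044444) / (0.030317) = 0.1466.

0.147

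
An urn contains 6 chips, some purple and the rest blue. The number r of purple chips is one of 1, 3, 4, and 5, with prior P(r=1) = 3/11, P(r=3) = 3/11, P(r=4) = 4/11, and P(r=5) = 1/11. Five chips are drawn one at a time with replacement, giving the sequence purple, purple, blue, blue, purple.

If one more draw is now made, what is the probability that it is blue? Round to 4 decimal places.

0.4041

Under each hypothesis, the probability of the observed sequence is: P(data | r = 1) = (1/6)(1/6)(5/6)(5/6)(1/6) = 0.003215; P(data | r = 3) = (3/6)(3/6)(3/6)(3/6)(3/6) = 0.03125; P(data | r = 4) = (4/6)(4/6)(2/6)(2/6)(4/6) = 0.032922; P(data | r = 5) = (5/6)(5/6)(1/6)(1/6)(5/6) = 0.016075.
The prior-weighted likelihoods are 3/11 · 0.003215 = 0.00087682, 3/11 · 0.03125 = 0.0085227, 4/11 · 0.032922 = 0.011972, 1/11 · 0.016075 = 0.0014614; these sum to 0.022832.
Normalising, the posterior is P(r = 1 | data) = 0.038402, P(r = 3 | data) = 0.37327, P(r = 4 | data) = 0.52432, P(r = 5 | data) = 0.064004.
The predictive probability is P(blue next | data) = (5/6)(0.038402) + (1/2)(0.37327) + (1/3)(0.52432) + (1/6)(0.064004) = 0.40408.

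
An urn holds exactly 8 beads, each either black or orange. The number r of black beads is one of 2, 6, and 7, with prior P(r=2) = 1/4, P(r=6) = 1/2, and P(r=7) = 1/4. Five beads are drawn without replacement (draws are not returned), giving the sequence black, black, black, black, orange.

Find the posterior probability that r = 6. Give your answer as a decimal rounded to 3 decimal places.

0.632

Under each hypothesis, the probability of the observed sequence is: P(data | r = 2) = (2/8)(1/7)(0/6) = 0; P(data | r = 6) = (6/8)(5/7)(4/6)(3/5)(2/4) = 3/28; P(data | r = 7) = (7/8)(6/7)(5/6)(4/5)(1/4) = 1/8.
Multiplying each by its prior: 1/4 · 0 = 0, 1/2 · 3/28 = 3/56, 1/4 · 1/8 = 1/32; these sum to 19/224.
So P(r = 6 | data) = (3/56) / (19/224) = 12/19.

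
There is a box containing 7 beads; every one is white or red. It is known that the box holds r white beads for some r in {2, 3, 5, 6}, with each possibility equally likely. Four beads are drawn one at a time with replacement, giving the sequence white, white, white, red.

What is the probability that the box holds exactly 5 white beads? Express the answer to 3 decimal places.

0.407

For each hypothesis, P(data | H) works out to: P(data | r = 2) = (2/7)(2/7)(2/7)(5/7) = 0.01666; P(data | r = 3) = (3/7)(3/7)(3/7)(4/7) = 0.044981; P(data | r = 5) = (5/7)(5/7)(5/7)(2/7) = 0.10412; P(data | r = 6) = (6/7)(6/7)(6/7)(1/7) = 0.089963.
Multiplying each by its prior: 1/4 · 0.01666 = 0.0041649, 1/4 · 0.044981 = 0.011245, 1/4 · 0.10412 = 0.026031, 1/4 · 0.089963 = 0.022491; these sum to 0.063932.
So P(r = 5 | data) = (0.026031) / (0.063932) = 0.40717.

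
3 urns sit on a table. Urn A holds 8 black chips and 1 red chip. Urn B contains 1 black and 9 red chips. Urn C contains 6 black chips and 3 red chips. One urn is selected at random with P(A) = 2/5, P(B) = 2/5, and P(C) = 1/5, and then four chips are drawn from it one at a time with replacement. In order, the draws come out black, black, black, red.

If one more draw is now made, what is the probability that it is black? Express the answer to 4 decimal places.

0.7978

The likelihood of the observed sequence under each hypothesis: P(data | urn A) = (8/9)(8/9)(8/9)(1/9) = 0.078037; P(data | urn B) = (1/10)(1/10)(1/10)(9/10) = 0.0009; P(data | urn C) = (6/9)(6/9)(6/9)(3/9) = 0.098765.
Multiplying each by its prior: 2/5 · 0.078037 = 0.031215, 2/5 · 0.0009 = 0.00036, 1/5 · 0.098765 = 0.019753; summing to 0.051328.
Dividing through by the total gives posterior P(urn A | data) = 0.60814, P(urn B | data) = 0.0070137, P(urn C | data) = 0.38484.
The predictive probability is P(black next | data) = (8/9)(0.60814) + (1/10)(0.0070137) + (2/3)(0.38484) = 0.79784.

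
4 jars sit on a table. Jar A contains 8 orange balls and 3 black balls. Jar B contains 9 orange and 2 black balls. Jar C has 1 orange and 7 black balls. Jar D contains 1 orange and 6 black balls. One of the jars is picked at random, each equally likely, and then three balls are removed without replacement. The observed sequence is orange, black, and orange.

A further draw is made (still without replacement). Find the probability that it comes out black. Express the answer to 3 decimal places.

0.192

The likelihood of the observed sequence under each hypothesis: P(data | jar A) = (8/11)(3/10)(7/9) = 28/165; P(data | jar B) = (9/11)(2/10)(8/9) = 8/55; P(data | jar C) = (1/8)(7/7)(0/6) = 0; P(data | jar D) = (1/7)(6/6)(0/5) = 0.
Multiplying each by its prior: 1/4 · 28/165 = 7/165, 1/4 · 8/55 = 2/55, 1/4 · 0 = 0, 1/4 · 0 = 0; with total 13/165.
The posterior is then P(jar A | data) = 7/13, P(jar B | data) = 6/13, P(jar C | data) = 0, P(jar D | data) = 0.
So P(black next | data) = Σ P(black next | H) P(H | data) = (1/4)(7/13) + (1/8)(6/13) = 5/26.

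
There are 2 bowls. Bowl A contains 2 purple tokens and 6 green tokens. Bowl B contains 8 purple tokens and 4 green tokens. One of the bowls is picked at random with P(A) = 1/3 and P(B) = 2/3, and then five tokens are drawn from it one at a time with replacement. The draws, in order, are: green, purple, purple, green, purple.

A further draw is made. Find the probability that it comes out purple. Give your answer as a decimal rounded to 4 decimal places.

The likelihood of the observed sequence under each hypothesis: P(data | bowl A) = (6/8)(2/8)(2/8)(6/8)(2/8) = 0.0087891; P(data | bowl B) = (4/12)(8/12)(8/12)(4/12)(8/12) = 0.032922.
The prior-weighted likelihoods are 1/3 · 0.0087891 = 0.0029297, 2/3 · 0.032922 = 0.021948; with total 0.024878.
Normalising, the posterior is P(bowl A | data) = 0.11776, P(bowl B | data) = 0.88224.
The predictive probability is P(purple next | data) = (1/4)(0.11776) + (2/3)(0.88224) = 0.6176.

0.6176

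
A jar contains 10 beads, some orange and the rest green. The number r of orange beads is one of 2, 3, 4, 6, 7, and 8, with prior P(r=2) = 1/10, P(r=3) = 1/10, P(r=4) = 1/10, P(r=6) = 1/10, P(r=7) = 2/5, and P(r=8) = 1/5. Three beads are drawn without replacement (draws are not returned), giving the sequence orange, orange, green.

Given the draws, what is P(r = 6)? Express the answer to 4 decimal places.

0.1227

The likelihood of the observed sequence under each hypothesis: P(data | r = 2) = (2/10)(1/9)(8/8) = 0.022222; P(data | r = 3) = (3/10)(2/9)(7/8) = 0.058333; P(data | r = 4) = (4/10)(3/9)(6/8) = 0.1; P(data | r = 6) = (6/10)(5/9)(4/8) = 0.16667; P(data | r = 7) = (7/10)(6/9)(3/8) = 0.175; P(data | r = 8) = (8/10)(7/9)(2/8) = 0.15556.
Multiplying each by its prior: 1/10 · 0.022222 = 0.0022222, 1/10 · 0.058333 = 0.0058333, 1/10 · 0.1 = 0.01, 1/10 · 0.16667 = 0.016667, 2/5 · 0.175 = 0.07, 1/5 · 0.15556 = 0.031111; these sum to 0.13583.
Hence P(r = 6 | data) = (0.016667) / (0.13583) = 0.1227.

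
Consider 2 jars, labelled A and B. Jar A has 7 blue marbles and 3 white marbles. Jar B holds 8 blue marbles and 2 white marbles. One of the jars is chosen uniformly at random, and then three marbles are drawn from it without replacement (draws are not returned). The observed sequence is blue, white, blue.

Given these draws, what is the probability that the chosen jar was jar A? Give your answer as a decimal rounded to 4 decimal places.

0.5294

Compute the likelihood of the observed sequence for each case: P(data | jar A) = (7/10)(3/9)(6/8) = 7/40; P(data | jar B) = (8/10)(2/9)(7/8) = 7/45.
Weighting by the prior gives 1/2 · 7/40 = 7/80, 1/2 · 7/45 = 7/90; with total 119/720.
So P(jar A | data) = (7/80) / (119/720) = 9/17.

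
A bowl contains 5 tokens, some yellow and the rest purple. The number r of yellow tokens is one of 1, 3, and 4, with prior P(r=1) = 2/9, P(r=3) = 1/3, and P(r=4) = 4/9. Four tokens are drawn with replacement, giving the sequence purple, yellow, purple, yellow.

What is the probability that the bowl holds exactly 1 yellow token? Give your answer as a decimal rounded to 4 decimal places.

For each hypothesis, P(data | H) works out to: P(data | r = 1) = (4/5)(1/5)(4/5)(1/5) = 0.0256; P(data | r = 3) = (2/5)(3/5)(2/5)(3/5) = 0.0576; P(data | r = 4) = (1/5)(4/5)(1/5)(4/5) = 0.0256.
Multiplying each by its prior: 2/9 · 0.0256 = 0.0056889, 1/3 · 0.0576 = 0.0192, 4/9 · 0.0256 = 0.011378; with total 0.036267.
So P(r = 1 | data) = (0.0056889) / (0.036267) = 0.15686.

0.1569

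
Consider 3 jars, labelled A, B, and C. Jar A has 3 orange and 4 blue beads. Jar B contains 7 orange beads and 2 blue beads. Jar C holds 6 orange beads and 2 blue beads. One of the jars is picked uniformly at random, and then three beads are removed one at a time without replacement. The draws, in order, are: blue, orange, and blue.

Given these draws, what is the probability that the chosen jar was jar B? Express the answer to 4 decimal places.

0.1182

For each hypothesis, P(data | H) works out to: P(data | jar A) = (4/7)(3/6)(3/5) = 6/35; P(data | jar B) = (2/9)(7/8)(1/7) = 1/36; P(data | jar C) = (2/8)(6/7)(1/6) = 1/28.
Multiplying each by its prior: 1/3 · 6/35 = 2/35, 1/3 · 1/36 = 1/108, 1/3 · 1/28 = 1/84; summing to 74/945.
Therefore the posterior P(jar B | data) = (1/108) / (74/945) = 35/296.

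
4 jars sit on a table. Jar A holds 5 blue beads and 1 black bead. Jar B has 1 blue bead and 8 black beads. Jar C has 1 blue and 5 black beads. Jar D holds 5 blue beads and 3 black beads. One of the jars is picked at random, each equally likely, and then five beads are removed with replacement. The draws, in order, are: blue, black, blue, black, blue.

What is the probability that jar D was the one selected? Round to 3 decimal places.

Compute the likelihood of the observed sequence for each case: P(data | jar A) = (5/6)(1/6)(5/6)(1/6)(5/6) = 0.016075; P(data | jar B) = (1/9)(8/9)(1/9)(8/9)(1/9) = 0.0010838; P(data | jar C) = (1/6)(5/6)(1/6)(5/6)(1/6) = 0.003215; P(data | jar D) = (5/8)(3/8)(5/8)(3/8)(5/8) = 0.034332.
Multiplying each by its prior: 1/4 · 0.016075 = 0.0040188, 1/4 · 0.0010838 = 0.00027096, 1/4 · 0.003215 = 0.00080376, 1/4 · 0.034332 = 0.0085831; summing to 0.013677.
Hence P(jar D | data) = (0.0085831) / (0.013677) = 0.62758.

0.628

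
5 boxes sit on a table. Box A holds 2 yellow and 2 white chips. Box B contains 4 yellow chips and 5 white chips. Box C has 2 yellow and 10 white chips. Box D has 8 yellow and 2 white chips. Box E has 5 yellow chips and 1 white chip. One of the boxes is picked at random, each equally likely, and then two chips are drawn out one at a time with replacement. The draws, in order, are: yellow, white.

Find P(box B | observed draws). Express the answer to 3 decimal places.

0.264

Compute the likelihood of the observed sequence for each case: P(data | box A) = (2/4)(2/4) = 0.25; P(data | box B) = (4/9)(5/9) = 0.24691; P(data | box C) = (2/12)(10/12) = 0.13889; P(data | box D) = (8/10)(2/10) = 0.16; P(data | box E) = (5/6)(1/6) = 0.13889.
Weighting by the prior gives 1/5 · 0.25 = 0.05, 1/5 · 0.24691 = 0.049383, 1/5 · 0.13889 = 0.027778, 1/5 · 0.16 = 0.032, 1/5 · 0.13889 = 0.027778; with total 0.18694.
Therefore the posterior P(box B | data) = (0.049383) / (0.18694) = 0.26417.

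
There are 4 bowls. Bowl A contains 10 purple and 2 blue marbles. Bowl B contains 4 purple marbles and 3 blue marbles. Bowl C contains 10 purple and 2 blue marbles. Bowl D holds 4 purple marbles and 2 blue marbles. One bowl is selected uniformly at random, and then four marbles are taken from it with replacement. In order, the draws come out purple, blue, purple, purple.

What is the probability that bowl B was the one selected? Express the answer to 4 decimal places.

For each hypothesis, P(data | H) works out to: P(data | bowl A) = (10/12)(2/12)(10/12)(10/12) = 0.096451; P(data | bowl B) = (4/7)(3/7)(4/7)(4/7) = 0.079967; P(data | bowl C) = (10/12)(2/12)(10/12)(10/12) = 0.096451; P(data | bowl D) = (4/6)(2/6)(4/6)(4/6) = 0.098765.
The prior-weighted likelihoods are 1/4 · 0.096451 = 0.024113, 1/4 · 0.079967 = 0.019992, 1/4 · 0.096451 = 0.024113, 1/4 · 0.098765 = 0.024691; summing to 0.092908.
So P(bowl B | data) = (0.019992) / (0.092908) = 0.21518.

0.2152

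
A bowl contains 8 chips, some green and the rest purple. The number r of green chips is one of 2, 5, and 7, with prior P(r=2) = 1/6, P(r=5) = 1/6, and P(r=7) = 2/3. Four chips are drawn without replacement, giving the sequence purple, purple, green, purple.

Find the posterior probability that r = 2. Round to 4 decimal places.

0.8889

Under each hypothesis, the probability of the observed sequence is: P(data | r = 2) = (6/8)(5/7)(2/6)(4/5) = 1/7; P(data | r = 5) = (3/8)(2/7)(5/6)(1/5) = 1/56; P(data | r = 7) = (1/8)(0/7) = 0.
The prior-weighted likelihoods are 1/6 · 1/7 = 1/42, 1/6 · 1/56 = 1/336, 2/3 · 0 = 0; summing to 3/112.
By Bayes' rule, P(r = 2 | data) = (1/42) / (3/112) = 8/9.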